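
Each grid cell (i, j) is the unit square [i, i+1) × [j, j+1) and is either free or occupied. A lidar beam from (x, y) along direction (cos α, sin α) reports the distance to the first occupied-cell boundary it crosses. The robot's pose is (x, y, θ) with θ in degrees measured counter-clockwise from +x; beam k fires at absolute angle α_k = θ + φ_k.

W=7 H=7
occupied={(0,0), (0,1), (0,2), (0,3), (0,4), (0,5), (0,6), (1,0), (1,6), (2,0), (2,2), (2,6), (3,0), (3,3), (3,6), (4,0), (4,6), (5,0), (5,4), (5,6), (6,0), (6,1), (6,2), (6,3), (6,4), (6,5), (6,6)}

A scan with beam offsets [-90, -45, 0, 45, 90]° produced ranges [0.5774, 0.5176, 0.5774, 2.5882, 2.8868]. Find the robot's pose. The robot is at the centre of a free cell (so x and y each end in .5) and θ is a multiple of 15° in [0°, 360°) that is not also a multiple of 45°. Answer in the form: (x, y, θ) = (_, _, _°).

(x, y, θ) = (2.5, 3.5, 30°)

Candidates: 22 free-cell centres × 16 headings = 352 poses. Raycast each; keep the one whose scan matches to 4 dp.
  (1.5, 3.5, 60°): beam 1 = 1.0000 ≠ 0.5774 ✗
  (4.5, 2.5, 300°): beam 1 = 3.0000 ≠ 0.5774 ✗
  (3.5, 4.5, 75°): beam 1 = 1.5529 ≠ 0.5774 ✗
  (2.5, 3.5, 60°): beam 3 = 2.8868 ≠ 0.5774 ✗
  …
  (2.5, 3.5, 30°): r_1=0.5774, r_2=0.5176, r_3=0.5774, r_4=2.5882, r_5=2.8868 — all match ✓
Only this pose fits every beam.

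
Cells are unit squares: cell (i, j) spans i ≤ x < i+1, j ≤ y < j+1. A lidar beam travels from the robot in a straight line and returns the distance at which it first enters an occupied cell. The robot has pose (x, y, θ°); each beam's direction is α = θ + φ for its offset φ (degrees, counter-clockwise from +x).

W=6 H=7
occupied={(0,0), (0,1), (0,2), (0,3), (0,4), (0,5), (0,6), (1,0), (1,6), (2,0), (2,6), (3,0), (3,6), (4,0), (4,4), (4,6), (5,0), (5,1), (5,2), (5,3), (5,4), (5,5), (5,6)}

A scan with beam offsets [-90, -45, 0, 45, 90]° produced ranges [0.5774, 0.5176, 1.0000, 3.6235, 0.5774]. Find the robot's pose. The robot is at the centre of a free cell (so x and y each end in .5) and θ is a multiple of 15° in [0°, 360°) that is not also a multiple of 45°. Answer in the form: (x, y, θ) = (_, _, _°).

(x, y, θ) = (4.5, 5.5, 150°)

Enumerate (i+0.5, j+0.5, θ) over the 19 free cells and 16 admissible headings. For each, cast all 5 beams and compare to the given ranges.
  (3.5, 1.5, 330°): beam 4 = 1.5529 ≠ 3.6235 ✗
  (4.5, 1.5, 210°): beam 1 = 5.1962 ≠ 0.5774 ✗
  (4.5, 3.5, 105°): beam 1 = 0.5176 ≠ 0.5774 ✗
  (1.5, 1.5, 150°): beam 1 = 5.1962 ≠ 0.5774 ✗
  …
  (4.5, 5.5, 150°): r_1=0.5774, r_2=0.5176, r_3=1.0000, r_4=3.6235, r_5=0.5774 — all match ✓
Only this pose fits every beam.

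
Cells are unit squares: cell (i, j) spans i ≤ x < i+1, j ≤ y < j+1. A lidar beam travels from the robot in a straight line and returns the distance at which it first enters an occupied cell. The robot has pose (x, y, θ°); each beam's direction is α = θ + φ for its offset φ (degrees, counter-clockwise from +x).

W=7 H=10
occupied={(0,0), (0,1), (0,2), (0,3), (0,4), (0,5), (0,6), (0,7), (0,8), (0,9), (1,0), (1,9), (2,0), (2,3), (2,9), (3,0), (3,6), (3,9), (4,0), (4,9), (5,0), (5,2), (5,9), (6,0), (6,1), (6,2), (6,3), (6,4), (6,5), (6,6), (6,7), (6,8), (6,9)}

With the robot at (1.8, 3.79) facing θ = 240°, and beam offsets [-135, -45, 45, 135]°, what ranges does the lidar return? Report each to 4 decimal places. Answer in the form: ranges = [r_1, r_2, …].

ranges = [3.0910, 0.8282, 0.7727, 0.2071]

beam 1: φ=-135°, α=105°
  d=(-0.2588,0.9659)  start (1,3)  tX=3.0910 tY=0.2174  stride 1/|dx|=3.8637 1/|dy|=1.0353
    cross y-line → (1,4), t=0.2174
    cross y-line → (1,5), t=1.2527
    cross y-line → (1,6), t=2.2880
    cross x-line → (0,6), t=3.0910 (wall)
  → r_1 = 3.0910
beam 2: φ=-45°, α=195°
  d=(-0.9659,-0.2588)  start (1,3)  tX=0.8282 tY=3.0523  stride 1/|dx|=1.0353 1/|dy|=3.8637
    cross x-line → (0,3), t=0.8282 (wall)
  → r_2 = 0.8282
beam 3: φ=45°, α=285°
  d=(0.2588,-0.9659)  start (1,3)  tX=0.7727 tY=0.8179  stride 1/|dx|=3.8637 1/|dy|=1.0353
    cross x-line → (2,3), t=0.7727 (wall)
  → r_3 = 0.7727
beam 4: φ=135°, α=15°
  d=(0.9659,0.2588)  start (1,3)  tX=0.2071 tY=0.8114  stride 1/|dx|=1.0353 1/|dy|=3.8637
    cross x-line → (2,3), t=0.2071 (wall)
  → r_4 = 0.2071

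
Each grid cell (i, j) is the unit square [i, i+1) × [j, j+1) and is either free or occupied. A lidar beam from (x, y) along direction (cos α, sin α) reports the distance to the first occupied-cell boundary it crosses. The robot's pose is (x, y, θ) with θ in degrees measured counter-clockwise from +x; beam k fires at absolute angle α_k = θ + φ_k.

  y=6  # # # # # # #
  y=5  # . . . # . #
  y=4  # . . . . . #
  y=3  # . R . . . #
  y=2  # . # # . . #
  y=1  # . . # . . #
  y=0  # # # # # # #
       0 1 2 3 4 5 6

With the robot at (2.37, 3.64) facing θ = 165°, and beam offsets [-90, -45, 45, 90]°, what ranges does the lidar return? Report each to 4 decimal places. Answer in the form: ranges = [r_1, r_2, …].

ranges = [2.4433, 2.7251, 1.5819, 0.6626]

beam 1: φ=-90°, α=75°
  direction (0.2588, 0.9659); cell (2,3); t to first gridline: x 2.4341, y 0.3727 (then +3.8637 / +1.0353)
    (2,4) via y @ 0.3727
    (2,5) via y @ 1.4080
    (3,5) via x @ 2.4341
    (3,6) via y @ 2.4433  # hit
  → r_1 = 2.4433
beam 2: φ=-45°, α=120°
  direction (-0.5000, 0.8660); cell (2,3); t to first gridline: x 0.7400, y 0.4157 (then +2.0000 / +1.1547)
    (2,4) via y @ 0.4157
    (1,4) via x @ 0.7400
    (1,5) via y @ 1.5704
    (1,6) via y @ 2.7251  # hit
  → r_2 = 2.7251
beam 3: φ=45°, α=210°
  direction (-0.8660, -0.5000); cell (2,3); t to first gridline: x 0.4272, y 1.2800 (then +1.1547 / +2.0000)
    (1,3) via x @ 0.4272
    (1,2) via y @ 1.2800
    (0,2) via x @ 1.5819  # hit
  → r_3 = 1.5819
beam 4: φ=90°, α=255°
  direction (-0.2588, -0.9659); cell (2,3); t to first gridline: x 1.4296, y 0.6626 (then +3.8637 / +1.0353)
    (2,2) via y @ 0.6626  # hit
  → r_4 = 0.6626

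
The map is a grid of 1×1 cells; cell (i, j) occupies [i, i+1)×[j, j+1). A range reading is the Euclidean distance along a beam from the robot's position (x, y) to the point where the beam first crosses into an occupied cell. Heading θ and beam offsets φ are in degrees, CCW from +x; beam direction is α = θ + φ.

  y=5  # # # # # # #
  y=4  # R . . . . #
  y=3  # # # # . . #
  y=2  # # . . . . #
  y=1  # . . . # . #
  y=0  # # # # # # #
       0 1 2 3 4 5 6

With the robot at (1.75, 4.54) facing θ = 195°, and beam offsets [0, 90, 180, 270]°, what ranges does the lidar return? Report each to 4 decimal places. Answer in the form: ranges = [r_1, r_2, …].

beam 1: φ=0°, α=195°
  direction (-0.9659, -0.2588); cell (1,4); t to first gridline: x 0.7765, y 2.0864 (then +1.0353 / +3.8637)
    (0,4) via x @ 0.7765  # hit
  → r_1 = 0.7765
beam 2: φ=90°, α=285°
  direction (0.2588, -0.9659); cell (1,4); t to first gridline: x 0.9659, y 0.5590 (then +3.8637 / +1.0353)
    (1,3) via y @ 0.5590  # hit
  → r_2 = 0.5590
beam 3: φ=180°, α=15°
  direction (0.9659, 0.2588); cell (1,4); t to first gridline: x 0.2588, y 1.7773 (then +1.0353 / +3.8637)
    (2,4) via x @ 0.2588
    (3,4) via x @ 1.2941
    (3,5) via y @ 1.7773  # hit
  → r_3 = 1.7773
beam 4: φ=270°, α=105°
  direction (-0.2588, 0.9659); cell (1,4); t to first gridline: x 2.8978, y 0.4762 (then +3.8637 / +1.0353)
    (1,5) via y @ 0.4762  # hit
  → r_4 = 0.4762

ranges = [0.7765, 0.5590, 1.7773, 0.4762]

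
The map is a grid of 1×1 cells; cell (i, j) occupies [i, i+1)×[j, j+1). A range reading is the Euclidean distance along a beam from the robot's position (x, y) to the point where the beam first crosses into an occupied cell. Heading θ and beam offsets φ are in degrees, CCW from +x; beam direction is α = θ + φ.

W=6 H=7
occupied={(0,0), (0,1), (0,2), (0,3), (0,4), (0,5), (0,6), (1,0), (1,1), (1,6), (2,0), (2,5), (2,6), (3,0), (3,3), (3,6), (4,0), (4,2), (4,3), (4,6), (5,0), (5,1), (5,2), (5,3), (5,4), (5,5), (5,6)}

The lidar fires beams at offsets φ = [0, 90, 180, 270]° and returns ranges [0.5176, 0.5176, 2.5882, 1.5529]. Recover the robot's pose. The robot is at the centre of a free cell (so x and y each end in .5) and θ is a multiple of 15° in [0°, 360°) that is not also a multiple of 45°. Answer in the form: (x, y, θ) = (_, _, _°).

(x, y, θ) = (3.5, 2.5, 345°)

The pose lattice has 15·16 = 240 candidates. Test each by forward raycasting.
  (3.5, 1.5, 285°): beam 2 = 1.5529 ≠ 0.5176 ✗
  (4.5, 1.5, 285°): beam 3 = 0.5176 ≠ 2.5882 ✗
  (3.5, 2.5, 30°): beam 1 = 0.5774 ≠ 0.5176 ✗
  (2.5, 4.5, 240°): beam 1 = 2.8868 ≠ 0.5176 ✗
  …
  (3.5, 2.5, 345°): r_1=0.5176, r_2=0.5176, r_3=2.5882, r_4=1.5529 — all match ✓
No second candidate reproduces the full scan.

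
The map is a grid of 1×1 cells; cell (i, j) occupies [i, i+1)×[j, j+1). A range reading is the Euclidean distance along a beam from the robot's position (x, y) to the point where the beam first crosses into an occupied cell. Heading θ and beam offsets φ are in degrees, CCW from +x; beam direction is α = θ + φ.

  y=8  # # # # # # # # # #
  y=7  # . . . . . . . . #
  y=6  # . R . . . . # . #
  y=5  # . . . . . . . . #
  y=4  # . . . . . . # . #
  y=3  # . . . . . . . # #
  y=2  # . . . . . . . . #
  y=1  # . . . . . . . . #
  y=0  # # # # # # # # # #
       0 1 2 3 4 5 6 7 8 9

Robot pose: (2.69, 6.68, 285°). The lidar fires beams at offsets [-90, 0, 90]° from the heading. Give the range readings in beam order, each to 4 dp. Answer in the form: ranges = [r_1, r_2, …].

ranges = [1.7496, 5.8804, 5.1001]

beam 1: φ=-90°, α=195°
  direction (-0.9659, -0.2588); cell (2,6); t to first gridline: x 0.7143, y 2.6273 (then +1.0353 / +3.8637)
    (1,6) via x @ 0.7143
    (0,6) via x @ 1.7496  # hit
  → r_1 = 1.7496
beam 2: φ=0°, α=285°
  direction (0.2588, -0.9659); cell (2,6); t to first gridline: x 1.1977, y 0.7040 (then +3.8637 / +1.0353)
    (2,5) via y @ 0.7040
    (3,5) via x @ 1.1977
    (3,4) via y @ 1.7393
    (3,3) via y @ 2.7745
    (3,2) via y @ 3.8098
    (3,1) via y @ 4.8451
    (4,1) via x @ 5.0615
    (4,0) via y @ 5.8804  # hit
  → r_2 = 5.8804
beam 3: φ=90°, α=15°
  direction (0.9659, 0.2588); cell (2,6); t to first gridline: x 0.3209, y 1.2364 (then +1.0353 / +3.8637)
    (3,6) via x @ 0.3209
    (3,7) via y @ 1.2364
    (4,7) via x @ 1.3562
    (5,7) via x @ 2.3915
    (6,7) via x @ 3.4268
    (7,7) via x @ 4.4620
    (7,8) via y @ 5.1001  # hit
  → r_3 = 5.1001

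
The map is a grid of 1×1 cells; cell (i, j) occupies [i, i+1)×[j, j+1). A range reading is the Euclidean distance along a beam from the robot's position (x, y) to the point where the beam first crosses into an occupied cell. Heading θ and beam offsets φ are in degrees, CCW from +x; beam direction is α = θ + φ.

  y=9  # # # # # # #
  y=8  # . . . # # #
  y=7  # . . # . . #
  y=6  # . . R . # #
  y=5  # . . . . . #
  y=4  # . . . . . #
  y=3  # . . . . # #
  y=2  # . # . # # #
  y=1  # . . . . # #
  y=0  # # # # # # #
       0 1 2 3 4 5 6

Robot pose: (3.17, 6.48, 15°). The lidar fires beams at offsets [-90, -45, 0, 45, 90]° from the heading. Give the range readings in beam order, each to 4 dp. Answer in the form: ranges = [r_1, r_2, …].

ranges = [3.6028, 3.2678, 1.8946, 0.6004, 0.5383]

beam 1: φ=-90°, α=285°
  cosα=0.2588 sinα=-0.9659 | (3,6) | tMaxX 3.2069 tMaxY 0.4969 | tΔX 3.8637 tΔY 1.0353
    t=0.4969 [y] (3,5)
    t=1.5322 [y] (3,4)
    t=2.5675 [y] (3,3)
    t=3.2069 [x] (4,3)
    t=3.6028 [y] (4,2) — stop
  → r_1 = 3.6028
beam 2: φ=-45°, α=330°
  cosα=0.8660 sinα=-0.5000 | (3,6) | tMaxX 0.9584 tMaxY 0.9600 | tΔX 1.1547 tΔY 2.0000
    t=0.9584 [x] (4,6)
    t=0.9600 [y] (4,5)
    t=2.1131 [x] (5,5)
    t=2.9600 [y] (5,4)
    t=3.2678 [x] (6,4) — stop
  → r_2 = 3.2678
beam 3: φ=0°, α=15°
  cosα=0.9659 sinα=0.2588 | (3,6) | tMaxX 0.8593 tMaxY 2.0091 | tΔX 1.0353 tΔY 3.8637
    t=0.8593 [x] (4,6)
    t=1.8946 [x] (5,6) — stop
  → r_3 = 1.8946
beam 4: φ=45°, α=60°
  cosα=0.5000 sinα=0.8660 | (3,6) | tMaxX 1.6600 tMaxY 0.6004 | tΔX 2.0000 tΔY 1.1547
    t=0.6004 [y] (3,7) — stop
  → r_4 = 0.6004
beam 5: φ=90°, α=105°
  cosα=-0.2588 sinα=0.9659 | (3,6) | tMaxX 0.6568 tMaxY 0.5383 | tΔX 3.8637 tΔY 1.0353
    t=0.5383 [y] (3,7) — stop
  → r_5 = 0.5383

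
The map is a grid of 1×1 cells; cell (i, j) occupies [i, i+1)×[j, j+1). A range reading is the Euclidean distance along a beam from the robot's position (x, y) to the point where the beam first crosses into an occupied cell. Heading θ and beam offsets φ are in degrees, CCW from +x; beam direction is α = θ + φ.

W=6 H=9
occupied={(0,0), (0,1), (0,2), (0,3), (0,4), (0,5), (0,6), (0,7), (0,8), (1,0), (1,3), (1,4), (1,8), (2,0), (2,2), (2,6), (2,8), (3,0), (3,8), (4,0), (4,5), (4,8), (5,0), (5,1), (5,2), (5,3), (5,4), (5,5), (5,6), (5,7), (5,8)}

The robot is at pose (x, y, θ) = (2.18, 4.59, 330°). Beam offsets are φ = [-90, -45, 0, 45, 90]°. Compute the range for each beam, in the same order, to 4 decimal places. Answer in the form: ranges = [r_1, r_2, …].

beam 1: φ=-90°, α=240°
  d=(-0.5000,-0.8660)  start (2,4)  tX=0.3600 tY=0.6813  stride 1/|dx|=2.0000 1/|dy|=1.1547
    cross x-line → (1,4), t=0.3600 (wall)
  → r_1 = 0.3600
beam 2: φ=-45°, α=285°
  d=(0.2588,-0.9659)  start (2,4)  tX=3.1682 tY=0.6108  stride 1/|dx|=3.8637 1/|dy|=1.0353
    cross y-line → (2,3), t=0.6108
    cross y-line → (2,2), t=1.6461 (wall)
  → r_2 = 1.6461
beam 3: φ=0°, α=330°
  d=(0.8660,-0.5000)  start (2,4)  tX=0.9469 tY=1.1800  stride 1/|dx|=1.1547 1/|dy|=2.0000
    cross x-line → (3,4), t=0.9469
    cross y-line → (3,3), t=1.1800
    cross x-line → (4,3), t=2.1016
    cross y-line → (4,2), t=3.1800
    cross x-line → (5,2), t=3.2563 (wall)
  → r_3 = 3.2563
beam 4: φ=45°, α=15°
  d=(0.9659,0.2588)  start (2,4)  tX=0.8489 tY=1.5841  stride 1/|dx|=1.0353 1/|dy|=3.8637
    cross x-line → (3,4), t=0.8489
    cross y-line → (3,5), t=1.5841
    cross x-line → (4,5), t=1.8842 (wall)
  → r_4 = 1.8842
beam 5: φ=90°, α=60°
  d=(0.5000,0.8660)  start (2,4)  tX=1.6400 tY=0.4734  stride 1/|dx|=2.0000 1/|dy|=1.1547
    cross y-line → (2,5), t=0.4734
    cross y-line → (2,6), t=1.6281 (wall)
  → r_5 = 1.6281

ranges = [0.3600, 1.6461, 3.2563, 1.8842, 1.6281]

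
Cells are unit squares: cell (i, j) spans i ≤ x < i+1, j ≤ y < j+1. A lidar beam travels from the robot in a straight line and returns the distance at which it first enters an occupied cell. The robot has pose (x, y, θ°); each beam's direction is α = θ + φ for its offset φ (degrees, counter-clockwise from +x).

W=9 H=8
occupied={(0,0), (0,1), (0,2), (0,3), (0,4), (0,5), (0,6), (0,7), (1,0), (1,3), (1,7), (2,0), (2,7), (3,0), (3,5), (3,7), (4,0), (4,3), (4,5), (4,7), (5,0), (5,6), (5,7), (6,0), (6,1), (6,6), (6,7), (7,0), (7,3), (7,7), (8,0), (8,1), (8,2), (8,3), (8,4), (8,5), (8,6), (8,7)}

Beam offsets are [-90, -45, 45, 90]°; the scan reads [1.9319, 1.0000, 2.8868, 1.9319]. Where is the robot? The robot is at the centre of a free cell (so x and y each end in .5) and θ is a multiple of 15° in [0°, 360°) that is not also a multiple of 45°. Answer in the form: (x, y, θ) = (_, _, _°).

Enumerate (i+0.5, j+0.5, θ) over the 34 free cells and 16 admissible headings. For each, cast all 4 beams and compare to the given ranges.
  (5.5, 4.5, 285°): beam 1 = 3.6235 ≠ 1.9319 ✗
  (2.5, 2.5, 15°): beam 1 = 1.5529 ≠ 1.9319 ✗
  (2.5, 2.5, 60°): beam 1 = 3.0000 ≠ 1.9319 ✗
  (4.5, 6.5, 330°): beam 1 = 0.5774 ≠ 1.9319 ✗
  …
  (5.5, 4.5, 255°): r_1=1.9319, r_2=1.0000, r_3=2.8868, r_4=1.9319 — all match ✓
Unique over the lattice → pose = (5.5, 4.5, 255°).

(x, y, θ) = (5.5, 4.5, 255°)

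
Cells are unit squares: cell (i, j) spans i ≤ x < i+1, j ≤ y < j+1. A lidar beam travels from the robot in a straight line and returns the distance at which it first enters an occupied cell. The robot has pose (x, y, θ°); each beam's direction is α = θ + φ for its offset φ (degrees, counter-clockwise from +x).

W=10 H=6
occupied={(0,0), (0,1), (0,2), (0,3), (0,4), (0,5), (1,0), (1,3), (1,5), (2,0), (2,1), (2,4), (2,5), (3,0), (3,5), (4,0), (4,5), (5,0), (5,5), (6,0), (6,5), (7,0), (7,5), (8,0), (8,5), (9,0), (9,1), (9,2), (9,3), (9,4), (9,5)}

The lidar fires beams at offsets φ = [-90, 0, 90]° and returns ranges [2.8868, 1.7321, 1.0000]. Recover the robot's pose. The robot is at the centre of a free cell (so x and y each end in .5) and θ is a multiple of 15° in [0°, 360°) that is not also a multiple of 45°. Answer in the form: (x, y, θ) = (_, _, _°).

(x, y, θ) = (3.5, 2.5, 150°)

Enumerate (i+0.5, j+0.5, θ) over the 29 free cells and 16 admissible headings. For each, cast all 3 beams and compare to the given ranges.
  (1.5, 2.5, 330°): beam 1 = 1.0000 ≠ 2.8868 ✗
  (3.5, 1.5, 330°): beam 1 = 0.5774 ≠ 2.8868 ✗
  (5.5, 1.5, 195°): beam 1 = 3.6235 ≠ 2.8868 ✗
  …
  (3.5, 2.5, 150°): r_1=2.8868, r_2=1.7321, r_3=1.0000 — all match ✓
Only this pose fits every beam.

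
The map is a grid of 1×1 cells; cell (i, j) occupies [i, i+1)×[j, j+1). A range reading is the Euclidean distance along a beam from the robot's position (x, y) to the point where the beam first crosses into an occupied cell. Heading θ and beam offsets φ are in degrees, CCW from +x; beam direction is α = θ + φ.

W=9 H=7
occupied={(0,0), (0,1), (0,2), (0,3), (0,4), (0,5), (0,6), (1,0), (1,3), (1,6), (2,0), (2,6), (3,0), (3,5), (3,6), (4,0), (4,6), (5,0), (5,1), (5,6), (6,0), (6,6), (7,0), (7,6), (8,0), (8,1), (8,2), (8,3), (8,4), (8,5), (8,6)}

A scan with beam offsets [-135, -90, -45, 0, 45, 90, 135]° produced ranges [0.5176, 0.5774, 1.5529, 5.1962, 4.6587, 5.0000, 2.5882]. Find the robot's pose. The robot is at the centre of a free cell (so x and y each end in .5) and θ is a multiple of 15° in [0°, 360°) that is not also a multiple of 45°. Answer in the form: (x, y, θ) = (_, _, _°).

(x, y, θ) = (3.5, 1.5, 30°)

The pose lattice has 32·16 = 512 candidates. Test each by forward raycasting.
  (5.5, 2.5, 105°): beam 1 = 2.8868 ≠ 0.5176 ✗
  (2.5, 2.5, 345°): beam 1 = 1.7321 ≠ 0.5176 ✗
  (2.5, 5.5, 330°): beam 1 = 1.5529 ≠ 0.5176 ✗
  …
  (3.5, 1.5, 30°): r_1=0.5176, r_2=0.5774, r_3=1.5529, r_4=5.1962, r_5=4.6587, r_6=5.0000, r_7=2.5882 — all match ✓
Only this pose fits every beam.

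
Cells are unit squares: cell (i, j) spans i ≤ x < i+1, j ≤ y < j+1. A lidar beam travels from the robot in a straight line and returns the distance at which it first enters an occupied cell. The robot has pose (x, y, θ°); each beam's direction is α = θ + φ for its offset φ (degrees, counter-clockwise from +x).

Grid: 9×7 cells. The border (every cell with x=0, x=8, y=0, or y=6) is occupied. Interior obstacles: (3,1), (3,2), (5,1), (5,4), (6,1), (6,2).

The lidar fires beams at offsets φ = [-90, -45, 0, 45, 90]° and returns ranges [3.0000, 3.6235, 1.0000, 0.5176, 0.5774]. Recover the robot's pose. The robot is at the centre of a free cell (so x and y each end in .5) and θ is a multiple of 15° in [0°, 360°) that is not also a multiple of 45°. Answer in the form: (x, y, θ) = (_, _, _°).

(x, y, θ) = (1.5, 5.5, 30°)

The pose lattice has 29·16 = 464 candidates. Test each by forward raycasting.
  (1.5, 1.5, 285°): beam 1 = 0.5176 ≠ 3.0000 ✗
  (1.5, 3.5, 285°): beam 1 = 0.5176 ≠ 3.0000 ✗
  (4.5, 5.5, 165°): beam 1 = 0.5176 ≠ 3.0000 ✗
  (4.5, 1.5, 210°): beam 1 = 1.0000 ≠ 3.0000 ✗
  (1.5, 5.5, 60°): beam 1 = 5.1962 ≠ 3.0000 ✗
  …
  (1.5, 5.5, 30°): r_1=3.0000, r_2=3.6235, r_3=1.0000, r_4=0.5176, r_5=0.5774 — all match ✓
Unique over the lattice → pose = (1.5, 5.5, 30°).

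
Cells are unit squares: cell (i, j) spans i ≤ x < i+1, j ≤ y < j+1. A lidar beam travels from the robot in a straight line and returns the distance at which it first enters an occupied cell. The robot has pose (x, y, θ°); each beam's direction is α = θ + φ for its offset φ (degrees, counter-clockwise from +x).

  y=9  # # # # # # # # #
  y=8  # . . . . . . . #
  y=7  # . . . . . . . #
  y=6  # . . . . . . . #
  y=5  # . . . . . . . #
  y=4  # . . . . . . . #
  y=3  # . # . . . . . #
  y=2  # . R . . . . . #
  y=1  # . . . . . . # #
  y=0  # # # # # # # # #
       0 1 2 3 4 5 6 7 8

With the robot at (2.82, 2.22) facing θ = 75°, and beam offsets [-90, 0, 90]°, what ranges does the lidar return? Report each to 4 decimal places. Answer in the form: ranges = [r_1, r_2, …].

ranges = [4.3275, 7.0192, 1.8842]

beam 1: φ=-90°, α=345°
  cosα=0.9659 sinα=-0.2588 | (2,2) | tMaxX 0.1863 tMaxY 0.8500 | tΔX 1.0353 tΔY 3.8637
    t=0.1863 [x] (3,2)
    t=0.8500 [y] (3,1)
    t=1.2216 [x] (4,1)
    t=2.2569 [x] (5,1)
    t=3.2922 [x] (6,1)
    t=4.3275 [x] (7,1) — stop
  → r_1 = 4.3275
beam 2: φ=0°, α=75°
  cosα=0.2588 sinα=0.9659 | (2,2) | tMaxX 0.6955 tMaxY 0.8075 | tΔX 3.8637 tΔY 1.0353
    t=0.6955 [x] (3,2)
    t=0.8075 [y] (3,3)
    t=1.8428 [y] (3,4)
    t=2.8781 [y] (3,5)
    t=3.9133 [y] (3,6)
    t=4.5592 [x] (4,6)
    t=4.9486 [y] (4,7)
    t=5.9839 [y] (4,8)
    t=7.0192 [y] (4,9) — stop
  → r_2 = 7.0192
beam 3: φ=90°, α=165°
  cosα=-0.9659 sinα=0.2588 | (2,2) | tMaxX 0.8489 tMaxY 3.0137 | tΔX 1.0353 tΔY 3.8637
    t=0.8489 [x] (1,2)
    t=1.8842 [x] (0,2) — stop
  → r_3 = 1.8842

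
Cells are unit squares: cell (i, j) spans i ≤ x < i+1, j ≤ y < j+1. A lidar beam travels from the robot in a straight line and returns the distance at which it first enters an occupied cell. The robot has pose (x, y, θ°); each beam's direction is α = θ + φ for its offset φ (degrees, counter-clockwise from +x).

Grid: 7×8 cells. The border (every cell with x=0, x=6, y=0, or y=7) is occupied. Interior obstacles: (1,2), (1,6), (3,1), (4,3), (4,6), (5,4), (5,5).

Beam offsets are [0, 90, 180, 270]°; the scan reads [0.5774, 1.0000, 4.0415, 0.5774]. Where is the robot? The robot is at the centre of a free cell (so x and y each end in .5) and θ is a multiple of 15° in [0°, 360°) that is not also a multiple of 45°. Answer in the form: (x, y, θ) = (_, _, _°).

Enumerate (i+0.5, j+0.5, θ) over the 23 free cells and 16 admissible headings. For each, cast all 4 beams and compare to the given ranges.
  (2.5, 1.5, 120°): beam 1 = 1.0000 ≠ 0.5774 ✗
  (2.5, 5.5, 255°): beam 1 = 2.5882 ≠ 0.5774 ✗
  (5.5, 1.5, 255°): beam 1 = 0.5176 ≠ 0.5774 ✗
  (2.5, 3.5, 60°): beam 1 = 3.0000 ≠ 0.5774 ✗
  …
  (3.5, 6.5, 60°): r_1=0.5774, r_2=1.0000, r_3=4.0415, r_4=0.5774 — all match ✓
Only this pose fits every beam.

(x, y, θ) = (3.5, 6.5, 60°)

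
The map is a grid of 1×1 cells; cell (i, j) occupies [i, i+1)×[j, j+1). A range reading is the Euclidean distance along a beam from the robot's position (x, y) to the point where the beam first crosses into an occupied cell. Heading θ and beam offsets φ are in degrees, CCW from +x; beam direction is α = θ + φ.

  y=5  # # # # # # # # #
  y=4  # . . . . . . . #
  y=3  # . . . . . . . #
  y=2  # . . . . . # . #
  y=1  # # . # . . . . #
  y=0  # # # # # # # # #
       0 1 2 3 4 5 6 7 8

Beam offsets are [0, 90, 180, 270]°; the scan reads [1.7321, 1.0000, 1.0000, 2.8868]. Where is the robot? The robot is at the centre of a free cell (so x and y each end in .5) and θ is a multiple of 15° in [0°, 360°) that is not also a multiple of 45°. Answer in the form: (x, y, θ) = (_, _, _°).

(x, y, θ) = (2.5, 2.5, 150°)

Candidates: 25 free-cell centres × 16 headings = 400 poses. Raycast each; keep the one whose scan matches to 4 dp.
  (7.5, 3.5, 240°): beam 1 = 1.0000 ≠ 1.7321 ✗
  (7.5, 4.5, 15°): beam 1 = 0.5176 ≠ 1.7321 ✗
  (6.5, 1.5, 75°): beam 1 = 0.5176 ≠ 1.7321 ✗
  (4.5, 2.5, 60°): beam 1 = 2.8868 ≠ 1.7321 ✗
  (4.5, 4.5, 165°): beam 1 = 1.9319 ≠ 1.7321 ✗
  …
  (2.5, 2.5, 150°): r_1=1.7321, r_2=1.0000, r_3=1.0000, r_4=2.8868 — all match ✓
Unique over the lattice → pose = (2.5, 2.5, 150°).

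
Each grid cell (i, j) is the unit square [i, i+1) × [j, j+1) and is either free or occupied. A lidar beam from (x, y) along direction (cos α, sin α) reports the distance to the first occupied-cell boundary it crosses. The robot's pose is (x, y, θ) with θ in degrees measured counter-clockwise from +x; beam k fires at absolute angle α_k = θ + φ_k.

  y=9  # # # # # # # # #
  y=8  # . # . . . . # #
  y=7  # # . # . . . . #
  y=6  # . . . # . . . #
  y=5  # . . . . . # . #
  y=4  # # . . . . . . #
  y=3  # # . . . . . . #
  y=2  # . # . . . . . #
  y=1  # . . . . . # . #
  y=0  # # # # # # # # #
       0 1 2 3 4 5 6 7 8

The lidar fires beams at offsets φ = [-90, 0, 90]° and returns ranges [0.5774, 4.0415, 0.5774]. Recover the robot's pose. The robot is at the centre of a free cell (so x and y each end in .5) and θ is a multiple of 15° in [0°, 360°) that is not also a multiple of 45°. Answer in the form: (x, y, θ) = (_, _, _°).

The pose lattice has 46·16 = 736 candidates. Test each by forward raycasting.
  (3.5, 2.5, 240°): beam 2 = 1.7321 ≠ 4.0415 ✗
  (4.5, 7.5, 285°): beam 1 = 0.5176 ≠ 0.5774 ✗
  (7.5, 5.5, 105°): beam 1 = 0.5176 ≠ 0.5774 ✗
  (7.5, 2.5, 105°): beam 1 = 0.5176 ≠ 0.5774 ✗
  …
  (7.5, 5.5, 120°): r_1=0.5774, r_2=4.0415, r_3=0.5774 — all match ✓
Only this pose fits every beam.

(x, y, θ) = (7.5, 5.5, 120°)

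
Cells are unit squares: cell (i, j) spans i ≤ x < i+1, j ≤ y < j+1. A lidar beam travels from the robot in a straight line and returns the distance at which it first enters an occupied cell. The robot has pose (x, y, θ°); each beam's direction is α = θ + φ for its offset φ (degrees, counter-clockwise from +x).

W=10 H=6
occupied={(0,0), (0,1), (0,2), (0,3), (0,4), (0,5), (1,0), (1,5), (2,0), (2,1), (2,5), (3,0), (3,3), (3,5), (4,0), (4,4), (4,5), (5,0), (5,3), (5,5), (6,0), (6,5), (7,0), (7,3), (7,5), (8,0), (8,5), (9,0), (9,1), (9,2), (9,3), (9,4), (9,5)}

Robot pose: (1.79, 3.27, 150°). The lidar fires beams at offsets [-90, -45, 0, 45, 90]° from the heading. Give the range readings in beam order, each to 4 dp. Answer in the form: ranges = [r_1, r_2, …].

ranges = [1.9976, 1.7910, 0.9122, 0.8179, 1.5800]

beam 1: φ=-90°, α=60°
  cosα=0.5000 sinα=0.8660 | (1,3) | tMaxX 0.4200 tMaxY 0.8429 | tΔX 2.0000 tΔY 1.1547
    t=0.4200 [x] (2,3)
    t=0.8429 [y] (2,4)
    t=1.9976 [y] (2,5) — stop
  → r_1 = 1.9976
beam 2: φ=-45°, α=105°
  cosα=-0.2588 sinα=0.9659 | (1,3) | tMaxX 3.0523 tMaxY 0.7558 | tΔX 3.8637 tΔY 1.0353
    t=0.7558 [y] (1,4)
    t=1.7910 [y] (1,5) — stop
  → r_2 = 1.7910
beam 3: φ=0°, α=150°
  cosα=-0.8660 sinα=0.5000 | (1,3) | tMaxX 0.9122 tMaxY 1.4600 | tΔX 1.1547 tΔY 2.0000
    t=0.9122 [x] (0,3) — stop
  → r_3 = 0.9122
beam 4: φ=45°, α=195°
  cosα=-0.9659 sinα=-0.2588 | (1,3) | tMaxX 0.8179 tMaxY 1.0432 | tΔX 1.0353 tΔY 3.8637
    t=0.8179 [x] (0,3) — stop
  → r_4 = 0.8179
beam 5: φ=90°, α=240°
  cosα=-0.5000 sinα=-0.8660 | (1,3) | tMaxX 1.5800 tMaxY 0.3118 | tΔX 2.0000 tΔY 1.1547
    t=0.3118 [y] (1,2)
    t=1.4665 [y] (1,1)
    t=1.5800 [x] (0,1) — stop
  → r_5 = 1.5800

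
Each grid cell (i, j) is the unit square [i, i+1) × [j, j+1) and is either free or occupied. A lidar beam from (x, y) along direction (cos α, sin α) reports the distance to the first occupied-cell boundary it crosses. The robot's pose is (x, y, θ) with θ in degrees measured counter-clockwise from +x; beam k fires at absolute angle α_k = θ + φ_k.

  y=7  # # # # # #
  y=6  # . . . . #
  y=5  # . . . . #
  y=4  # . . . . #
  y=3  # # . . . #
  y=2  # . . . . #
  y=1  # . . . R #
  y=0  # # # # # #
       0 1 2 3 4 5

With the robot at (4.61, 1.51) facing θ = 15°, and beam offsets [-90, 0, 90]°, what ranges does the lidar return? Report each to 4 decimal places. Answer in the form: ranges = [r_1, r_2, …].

beam 1: φ=-90°, α=285°
  dir = (cos 285°, sin 285°) = (0.2588, -0.9659); from cell (4,1)
  next x-line at t=1.5068, next y-line at t=0.5280; Δt_x=3.8637, Δt_y=1.0353
    y: enter (4,0) at t=0.5280 ← occupied
  → r_1 = 0.5280
beam 2: φ=0°, α=15°
  dir = (cos 15°, sin 15°) = (0.9659, 0.2588); from cell (4,1)
  next x-line at t=0.4038, next y-line at t=1.8932; Δt_x=1.0353, Δt_y=3.8637
    x: enter (5,1) at t=0.4038 ← occupied
  → r_2 = 0.4038
beam 3: φ=90°, α=105°
  dir = (cos 105°, sin 105°) = (-0.2588, 0.9659); from cell (4,1)
  next x-line at t=2.3569, next y-line at t=0.5073; Δt_x=3.8637, Δt_y=1.0353
    y: enter (4,2) at t=0.5073
    y: enter (4,3) at t=1.5426
    x: enter (3,3) at t=2.3569
    y: enter (3,4) at t=2.5778
    y: enter (3,5) at t=3.6131
    y: enter (3,6) at t=4.6484
    y: enter (3,7) at t=5.6837 ← occupied
  → r_3 = 5.6837

ranges = [0.5280, 0.4038, 5.6837]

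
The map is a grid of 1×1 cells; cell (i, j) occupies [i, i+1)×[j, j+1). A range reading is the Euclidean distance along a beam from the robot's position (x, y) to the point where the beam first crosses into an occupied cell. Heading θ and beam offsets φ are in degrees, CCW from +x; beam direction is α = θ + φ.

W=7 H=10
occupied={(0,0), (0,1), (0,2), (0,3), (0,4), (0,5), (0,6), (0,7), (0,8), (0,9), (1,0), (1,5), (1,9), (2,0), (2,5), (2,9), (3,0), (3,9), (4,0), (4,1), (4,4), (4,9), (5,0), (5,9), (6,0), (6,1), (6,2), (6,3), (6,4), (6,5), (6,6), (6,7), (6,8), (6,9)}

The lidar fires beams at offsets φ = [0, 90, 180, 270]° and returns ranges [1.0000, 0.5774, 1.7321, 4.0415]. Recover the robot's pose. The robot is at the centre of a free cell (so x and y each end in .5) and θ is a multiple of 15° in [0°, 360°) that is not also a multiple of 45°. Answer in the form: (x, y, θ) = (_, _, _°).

Enumerate (i+0.5, j+0.5, θ) over the 36 free cells and 16 admissible headings. For each, cast all 4 beams and compare to the given ranges.
  (4.5, 5.5, 150°): beam 1 = 4.0415 ≠ 1.0000 ✗
  (5.5, 4.5, 255°): beam 1 = 2.5882 ≠ 1.0000 ✗
  (2.5, 2.5, 15°): beam 1 = 3.6235 ≠ 1.0000 ✗
  (2.5, 2.5, 120°): beam 1 = 2.8868 ≠ 1.0000 ✗
  …
  (2.5, 8.5, 30°): r_1=1.0000, r_2=0.5774, r_3=1.7321, r_4=4.0415 — all match ✓
Unique over the lattice → pose = (2.5, 8.5, 30°).

(x, y, θ) = (2.5, 8.5, 30°)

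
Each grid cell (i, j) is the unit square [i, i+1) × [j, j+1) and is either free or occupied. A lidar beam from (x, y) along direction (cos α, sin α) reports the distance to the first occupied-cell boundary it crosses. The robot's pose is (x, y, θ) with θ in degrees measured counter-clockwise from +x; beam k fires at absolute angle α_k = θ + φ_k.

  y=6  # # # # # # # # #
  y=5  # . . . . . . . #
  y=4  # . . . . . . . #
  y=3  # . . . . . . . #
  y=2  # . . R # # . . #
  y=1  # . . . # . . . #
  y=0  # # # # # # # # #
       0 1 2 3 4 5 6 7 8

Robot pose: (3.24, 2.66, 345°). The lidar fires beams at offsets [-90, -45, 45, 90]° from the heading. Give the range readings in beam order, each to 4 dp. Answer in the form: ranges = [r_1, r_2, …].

beam 1: φ=-90°, α=255°
  cosα=-0.2588 sinα=-0.9659 | (3,2) | tMaxX 0.9273 tMaxY 0.6833 | tΔX 3.8637 tΔY 1.0353
    t=0.6833 [y] (3,1)
    t=0.9273 [x] (2,1)
    t=1.7186 [y] (2,0) — stop
  → r_1 = 1.7186
beam 2: φ=-45°, α=300°
  cosα=0.5000 sinα=-0.8660 | (3,2) | tMaxX 1.5200 tMaxY 0.7621 | tΔX 2.0000 tΔY 1.1547
    t=0.7621 [y] (3,1)
    t=1.5200 [x] (4,1) — stop
  → r_2 = 1.5200
beam 3: φ=45°, α=30°
  cosα=0.8660 sinα=0.5000 | (3,2) | tMaxX 0.8776 tMaxY 0.6800 | tΔX 1.1547 tΔY 2.0000
    t=0.6800 [y] (3,3)
    t=0.8776 [x] (4,3)
    t=2.0323 [x] (5,3)
    t=2.6800 [y] (5,4)
    t=3.1870 [x] (6,4)
    t=4.3417 [x] (7,4)
    t=4.6800 [y] (7,5)
    t=5.4964 [x] (8,5) — stop
  → r_3 = 5.4964
beam 4: φ=90°, α=75°
  cosα=0.2588 sinα=0.9659 | (3,2) | tMaxX 2.9364 tMaxY 0.3520 | tΔX 3.8637 tΔY 1.0353
    t=0.3520 [y] (3,3)
    t=1.3873 [y] (3,4)
    t=2.4225 [y] (3,5)
    t=2.9364 [x] (4,5)
    t=3.4578 [y] (4,6) — stop
  → r_4 = 3.4578

ranges = [1.7186, 1.5200, 5.4964, 3.4578]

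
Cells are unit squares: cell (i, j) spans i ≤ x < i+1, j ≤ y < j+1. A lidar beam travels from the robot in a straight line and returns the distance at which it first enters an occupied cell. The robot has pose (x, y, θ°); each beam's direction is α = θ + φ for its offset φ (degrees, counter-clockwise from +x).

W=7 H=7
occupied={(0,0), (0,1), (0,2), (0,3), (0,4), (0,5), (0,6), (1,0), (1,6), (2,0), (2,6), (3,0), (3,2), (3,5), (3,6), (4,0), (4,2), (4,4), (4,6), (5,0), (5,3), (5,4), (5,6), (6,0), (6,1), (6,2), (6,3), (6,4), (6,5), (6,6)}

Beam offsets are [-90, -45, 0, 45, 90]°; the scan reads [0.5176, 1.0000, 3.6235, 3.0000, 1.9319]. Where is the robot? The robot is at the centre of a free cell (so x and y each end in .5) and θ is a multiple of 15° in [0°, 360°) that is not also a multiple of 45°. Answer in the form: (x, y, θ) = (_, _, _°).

(x, y, θ) = (1.5, 4.5, 285°)

The pose lattice has 19·16 = 304 candidates. Test each by forward raycasting.
  (5.5, 5.5, 30°): beam 1 = 0.5774 ≠ 0.5176 ✗
  (1.5, 5.5, 60°): beam 1 = 2.8868 ≠ 0.5176 ✗
  (2.5, 3.5, 75°): beam 1 = 1.9319 ≠ 0.5176 ✗
  …
  (1.5, 4.5, 285°): r_1=0.5176, r_2=1.0000, r_3=3.6235, r_4=3.0000, r_5=1.9319 — all match ✓
Unique over the lattice → pose = (1.5, 4.5, 285°).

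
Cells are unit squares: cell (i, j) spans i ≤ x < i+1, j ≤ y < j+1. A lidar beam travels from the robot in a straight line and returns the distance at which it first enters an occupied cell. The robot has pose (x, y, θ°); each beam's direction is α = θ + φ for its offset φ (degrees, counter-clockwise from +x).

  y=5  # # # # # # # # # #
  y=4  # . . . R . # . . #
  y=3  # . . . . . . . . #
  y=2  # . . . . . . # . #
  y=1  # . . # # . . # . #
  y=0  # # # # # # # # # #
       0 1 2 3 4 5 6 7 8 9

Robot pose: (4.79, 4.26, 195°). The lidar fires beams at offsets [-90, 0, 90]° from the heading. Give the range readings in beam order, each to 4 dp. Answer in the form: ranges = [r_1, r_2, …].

beam 1: φ=-90°, α=105°
  cosα=-0.2588 sinα=0.9659 | (4,4) | tMaxX 3.0523 tMaxY 0.7661 | tΔX 3.8637 tΔY 1.0353
    t=0.7661 [y] (4,5) — stop
  → r_1 = 0.7661
beam 2: φ=0°, α=195°
  cosα=-0.9659 sinα=-0.2588 | (4,4) | tMaxX 0.8179 tMaxY 1.0046 | tΔX 1.0353 tΔY 3.8637
    t=0.8179 [x] (3,4)
    t=1.0046 [y] (3,3)
    t=1.8531 [x] (2,3)
    t=2.8884 [x] (1,3)
    t=3.9237 [x] (0,3) — stop
  → r_2 = 3.9237
beam 3: φ=90°, α=285°
  cosα=0.2588 sinα=-0.9659 | (4,4) | tMaxX 0.8114 tMaxY 0.2692 | tΔX 3.8637 tΔY 1.0353
    t=0.2692 [y] (4,3)
    t=0.8114 [x] (5,3)
    t=1.3044 [y] (5,2)
    t=2.3397 [y] (5,1)
    t=3.3750 [y] (5,0) — stop
  → r_3 = 3.3750

ranges = [0.7661, 3.9237, 3.3750]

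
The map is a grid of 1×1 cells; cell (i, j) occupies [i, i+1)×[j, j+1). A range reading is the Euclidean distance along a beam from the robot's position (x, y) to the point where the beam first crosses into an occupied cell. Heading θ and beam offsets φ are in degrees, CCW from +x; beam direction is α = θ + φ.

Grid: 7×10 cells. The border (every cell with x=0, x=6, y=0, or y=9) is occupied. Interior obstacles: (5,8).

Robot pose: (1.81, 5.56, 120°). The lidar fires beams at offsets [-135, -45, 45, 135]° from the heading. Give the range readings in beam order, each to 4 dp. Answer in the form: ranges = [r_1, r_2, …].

ranges = [4.3378, 3.5614, 0.8386, 3.1296]

beam 1: φ=-135°, α=345°
  direction (0.9659, -0.2588); cell (1,5); t to first gridline: x 0.1967, y 2.1637 (then +1.0353 / +3.8637)
    (2,5) via x @ 0.1967
    (3,5) via x @ 1.2320
    (3,4) via y @ 2.1637
    (4,4) via x @ 2.2673
    (5,4) via x @ 3.3025
    (6,4) via x @ 4.3378  # hit
  → r_1 = 4.3378
beam 2: φ=-45°, α=75°
  direction (0.2588, 0.9659); cell (1,5); t to first gridline: x 0.7341, y 0.4555 (then +3.8637 / +1.0353)
    (1,6) via y @ 0.4555
    (2,6) via x @ 0.7341
    (2,7) via y @ 1.4908
    (2,8) via y @ 2.5261
    (2,9) via y @ 3.5614  # hit
  → r_2 = 3.5614
beam 3: φ=45°, α=165°
  direction (-0.9659, 0.2588); cell (1,5); t to first gridline: x 0.8386, y 1.7000 (then +1.0353 / +3.8637)
    (0,5) via x @ 0.8386  # hit
  → r_3 = 0.8386
beam 4: φ=135°, α=255°
  direction (-0.2588, -0.9659); cell (1,5); t to first gridline: x 3.1296, y 0.5798 (then +3.8637 / +1.0353)
    (1,4) via y @ 0.5798
    (1,3) via y @ 1.6150
    (1,2) via y @ 2.6503
    (0,2) via x @ 3.1296  # hit
  → r_4 = 3.1296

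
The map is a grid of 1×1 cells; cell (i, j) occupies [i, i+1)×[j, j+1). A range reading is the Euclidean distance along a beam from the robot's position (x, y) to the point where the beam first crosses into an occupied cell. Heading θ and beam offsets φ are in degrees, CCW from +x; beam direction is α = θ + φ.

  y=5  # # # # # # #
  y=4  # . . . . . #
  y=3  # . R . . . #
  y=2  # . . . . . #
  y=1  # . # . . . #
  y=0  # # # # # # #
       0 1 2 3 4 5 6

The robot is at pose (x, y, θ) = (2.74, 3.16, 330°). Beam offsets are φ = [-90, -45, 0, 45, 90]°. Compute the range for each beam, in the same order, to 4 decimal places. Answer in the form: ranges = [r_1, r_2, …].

beam 1: φ=-90°, α=240°
  dir = (cos 240°, sin 240°) = (-0.5000, -0.8660); from cell (2,3)
  next x-line at t=1.4800, next y-line at t=0.1848; Δt_x=2.0000, Δt_y=1.1547
    y: enter (2,2) at t=0.1848
    y: enter (2,1) at t=1.3395 ← occupied
  → r_1 = 1.3395
beam 2: φ=-45°, α=285°
  dir = (cos 285°, sin 285°) = (0.2588, -0.9659); from cell (2,3)
  next x-line at t=1.0046, next y-line at t=0.1656; Δt_x=3.8637, Δt_y=1.0353
    y: enter (2,2) at t=0.1656
    x: enter (3,2) at t=1.0046
    y: enter (3,1) at t=1.2009
    y: enter (3,0) at t=2.2362 ← occupied
  → r_2 = 2.2362
beam 3: φ=0°, α=330°
  dir = (cos 330°, sin 330°) = (0.8660, -0.5000); from cell (2,3)
  next x-line at t=0.3002, next y-line at t=0.3200; Δt_x=1.1547, Δt_y=2.0000
    x: enter (3,3) at t=0.3002
    y: enter (3,2) at t=0.3200
    x: enter (4,2) at t=1.4549
    y: enter (4,1) at t=2.3200
    x: enter (5,1) at t=2.6096
    x: enter (6,1) at t=3.7643 ← occupied
  → r_3 = 3.7643
beam 4: φ=45°, α=15°
  dir = (cos 15°, sin 15°) = (0.9659, 0.2588); from cell (2,3)
  next x-line at t=0.2692, next y-line at t=3.2455; Δt_x=1.0353, Δt_y=3.8637
    x: enter (3,3) at t=0.2692
    x: enter (4,3) at t=1.3044
    x: enter (5,3) at t=2.3397
    y: enter (5,4) at t=3.2455
    x: enter (6,4) at t=3.3750 ← occupied
  → r_4 = 3.3750
beam 5: φ=90°, α=60°
  dir = (cos 60°, sin 60°) = (0.5000, 0.8660); from cell (2,3)
  next x-line at t=0.5200, next y-line at t=0.9699; Δt_x=2.0000, Δt_y=1.1547
    x: enter (3,3) at t=0.5200
    y: enter (3,4) at t=0.9699
    y: enter (3,5) at t=2.1246 ← occupied
  → r_5 = 2.1246

ranges = [1.3395, 2.2362, 3.7643, 3.3750, 2.1246]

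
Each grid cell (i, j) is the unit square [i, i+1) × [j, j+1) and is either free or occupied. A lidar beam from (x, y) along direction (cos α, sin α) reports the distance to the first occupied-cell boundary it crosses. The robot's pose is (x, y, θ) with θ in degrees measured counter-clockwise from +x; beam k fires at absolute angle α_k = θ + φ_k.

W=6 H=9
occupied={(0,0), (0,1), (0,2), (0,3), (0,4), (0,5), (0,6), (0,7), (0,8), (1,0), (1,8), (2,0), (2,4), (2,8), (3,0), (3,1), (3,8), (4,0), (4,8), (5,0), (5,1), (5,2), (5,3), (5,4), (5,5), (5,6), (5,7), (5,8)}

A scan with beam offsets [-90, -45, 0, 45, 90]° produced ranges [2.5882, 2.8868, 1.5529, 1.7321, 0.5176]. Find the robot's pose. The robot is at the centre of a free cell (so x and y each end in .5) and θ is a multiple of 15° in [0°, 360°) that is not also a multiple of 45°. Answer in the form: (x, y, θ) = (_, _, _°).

The pose lattice has 26·16 = 416 candidates. Test each by forward raycasting.
  (3.5, 5.5, 345°): beam 1 = 4.6587 ≠ 2.5882 ✗
  (2.5, 7.5, 75°): beam 2 = 1.0000 ≠ 2.8868 ✗
  (4.5, 5.5, 195°): beam 2 = 4.0415 ≠ 2.8868 ✗
  (3.5, 4.5, 195°): beam 1 = 3.6235 ≠ 2.5882 ✗
  …
  (2.5, 5.5, 165°): r_1=2.5882, r_2=2.8868, r_3=1.5529, r_4=1.7321, r_5=0.5176 — all match ✓
Unique over the lattice → pose = (2.5, 5.5, 165°).

(x, y, θ) = (2.5, 5.5, 165°)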